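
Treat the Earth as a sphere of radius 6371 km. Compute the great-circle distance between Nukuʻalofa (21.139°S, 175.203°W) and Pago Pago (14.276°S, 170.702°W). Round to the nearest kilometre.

Δλ = -170.702 − -175.203 = 4.501°.
Δφ = -14.276 − -21.139 = 6.863°.
a = sin²(Δφ/2) + cos φ₁ · cos φ₂ · sin²(Δλ/2) = 0.004976.
c = 2·atan2(√a, √(1−a)) = 0.14121 rad → d = 6371·c ≈ 899.62 km.

900 km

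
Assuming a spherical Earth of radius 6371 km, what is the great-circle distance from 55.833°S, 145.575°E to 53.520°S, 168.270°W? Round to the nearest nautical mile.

1578 nmi

Δλ = -168.270 − 145.575 = -313.845°; wrapped into (−180°, 180°]: 46.155°.
Δφ = -53.520 − -55.833 = 2.313°.
a = sin²(Δφ/2) + cos φ₁ · cos φ₂ · sin²(Δλ/2) = 0.051709.
c = 2·atan2(√a, √(1−a)) = 0.45881 rad → d = 6371·c ≈ 2923.06 km ≈ 1578.33 nmi.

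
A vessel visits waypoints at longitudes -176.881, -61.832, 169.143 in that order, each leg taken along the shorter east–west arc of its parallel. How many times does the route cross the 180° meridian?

Leg 1: -176.881° → -61.832°, shortest Δλ = 115.049° (east) — does not cross 180°.
Leg 2: -61.832° → +169.143°, shortest Δλ = -129.025° (west) — crosses 180°.
Total crossings: 1.

1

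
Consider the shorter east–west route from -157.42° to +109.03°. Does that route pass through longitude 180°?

Yes

Naïve |109.03 − -157.42| = 266.45° > 180°, so the shorter arc goes the other way round — across 180°.
Signed shortest Δλ = ((109.03 − -157.42 + 180) mod 360) − 180 = -93.55°.
Going west by 93.55° from -157.42° passes through 180° before reaching +109.03°.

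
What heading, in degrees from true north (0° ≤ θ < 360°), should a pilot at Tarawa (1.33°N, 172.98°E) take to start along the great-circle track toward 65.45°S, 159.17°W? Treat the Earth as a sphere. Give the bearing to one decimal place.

Δλ = -159.17 − 172.98 = -332.15°; wrapped into (−180°, 180°]: 27.85°.
θ = atan2( sin Δλ · cos φ₂ , cos φ₁ · sin φ₂ − sin φ₁ · cos φ₂ · cos Δλ )
  = atan2(0.19410, -0.91788) = 168.060° → normalised to [0°, 360°): 168.060°.

168.1°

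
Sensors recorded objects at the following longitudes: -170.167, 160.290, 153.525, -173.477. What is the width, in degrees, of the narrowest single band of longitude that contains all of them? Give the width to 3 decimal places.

36.308°

Sort the longitudes: -173.477°, -170.167°, +153.525°, +160.290°.
Eastward gaps between consecutive values (wrapping around): 3.310°, 323.692°, 6.765°, 26.233°.
Largest gap = 323.692° ⇒ minimal covering band is its complement: 360° − 323.692° = 36.308°.
Band runs from +153.525° eastward to -170.167°, crossing the antimeridian.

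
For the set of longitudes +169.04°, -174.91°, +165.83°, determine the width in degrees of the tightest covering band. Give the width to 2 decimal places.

19.26°

Sort the longitudes: -174.91°, +165.83°, +169.04°.
Eastward gaps between consecutive values (wrapping around): 340.74°, 3.21°, 16.05°.
Largest gap = 340.74° ⇒ minimal covering band is its complement: 360° − 340.74° = 19.26°.
Band runs from +165.83° eastward to -174.91°, crossing the antimeridian.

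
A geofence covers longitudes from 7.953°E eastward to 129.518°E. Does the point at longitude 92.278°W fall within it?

No

Band width going east from +7.953° to +129.518°: ((129.518 − 7.953) mod 360) = 121.565°.
Offset of -92.278° east of the west edge: ((-92.278 − 7.953) mod 360) = 259.769°.
259.769° > 121.565° ⇒ outside.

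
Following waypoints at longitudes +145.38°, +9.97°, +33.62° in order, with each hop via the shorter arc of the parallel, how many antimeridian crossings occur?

Leg 1: +145.38° → +9.97°, shortest Δλ = -135.41° (west) — does not cross 180°.
Leg 2: +9.97° → +33.62°, shortest Δλ = 23.65° (east) — does not cross 180°.
Total crossings: 0.

0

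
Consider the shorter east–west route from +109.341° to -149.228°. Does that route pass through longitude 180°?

Naïve |-149.228 − 109.341| = 258.569° > 180°, so the shorter arc goes the other way round — across 180°.
Signed shortest Δλ = ((-149.228 − 109.341 + 180) mod 360) − 180 = 101.431°.
Going east by 101.431° from +109.341° passes through 180° before reaching -149.228°.

Yes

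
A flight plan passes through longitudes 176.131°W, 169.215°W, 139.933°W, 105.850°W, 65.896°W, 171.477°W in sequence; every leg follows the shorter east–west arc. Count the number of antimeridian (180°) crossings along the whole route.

Leg 1: -176.131° → -169.215°, shortest Δλ = 6.916° (east) — does not cross 180°.
Leg 2: -169.215° → -139.933°, shortest Δλ = 29.282° (east) — does not cross 180°.
Leg 3: -139.933° → -105.850°, shortest Δλ = 34.083° (east) — does not cross 180°.
Leg 4: -105.850° → -65.896°, shortest Δλ = 39.954° (east) — does not cross 180°.
Leg 5: -65.896° → -171.477°, shortest Δλ = -105.581° (west) — does not cross 180°.
Total crossings: 0.

0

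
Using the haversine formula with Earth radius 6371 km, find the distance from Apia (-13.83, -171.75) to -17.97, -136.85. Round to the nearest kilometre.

3755 km

Δλ = -136.85 − -171.75 = 34.90°.
Δφ = -17.97 − -13.83 = -4.14°.
a = sin²(Δφ/2) + cos φ₁ · cos φ₂ · sin²(Δλ/2) = 0.084362.
c = 2·atan2(√a, √(1−a)) = 0.58940 rad → d = 6371·c ≈ 3755.06 km.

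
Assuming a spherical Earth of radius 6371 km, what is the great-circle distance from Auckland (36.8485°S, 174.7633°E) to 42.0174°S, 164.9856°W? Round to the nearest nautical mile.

986 nmi

Δλ = -164.9856 − 174.7633 = -339.7489°; wrapped into (−180°, 180°]: 20.2511°.
Δφ = -42.0174 − -36.8485 = -5.1689°.
a = sin²(Δφ/2) + cos φ₁ · cos φ₂ · sin²(Δλ/2) = 0.020408.
c = 2·atan2(√a, √(1−a)) = 0.28670 rad → d = 6371·c ≈ 1826.55 km ≈ 986.26 nmi.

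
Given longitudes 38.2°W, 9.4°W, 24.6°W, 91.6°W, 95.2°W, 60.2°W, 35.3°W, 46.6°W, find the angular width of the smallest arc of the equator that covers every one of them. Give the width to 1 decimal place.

85.8°

Sort the longitudes: -95.2°, -91.6°, -60.2°, -46.6°, -38.2°, -35.3°, -24.6°, -9.4°.
Eastward gaps between consecutive values (wrapping around): 3.6°, 31.4°, 13.6°, 8.4°, 2.9°, 10.7°, 15.2°, 274.2°.
Largest gap = 274.2° ⇒ minimal covering band is its complement: 360° − 274.2° = 85.8°.
Band runs from -95.2° eastward to -9.4°.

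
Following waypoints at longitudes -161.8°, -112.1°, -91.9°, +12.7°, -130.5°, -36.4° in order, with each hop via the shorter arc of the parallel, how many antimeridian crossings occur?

0

Leg 1: -161.8° → -112.1°, shortest Δλ = 49.7° (east) — does not cross 180°.
Leg 2: -112.1° → -91.9°, shortest Δλ = 20.2° (east) — does not cross 180°.
Leg 3: -91.9° → +12.7°, shortest Δλ = 104.6° (east) — does not cross 180°.
Leg 4: +12.7° → -130.5°, shortest Δλ = -143.2° (west) — does not cross 180°.
Leg 5: -130.5° → -36.4°, shortest Δλ = 94.1° (east) — does not cross 180°.
Total crossings: 0.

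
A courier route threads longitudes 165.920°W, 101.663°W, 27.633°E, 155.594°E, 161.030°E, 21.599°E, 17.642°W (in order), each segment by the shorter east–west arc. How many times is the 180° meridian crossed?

Leg 1: -165.920° → -101.663°, shortest Δλ = 64.257° (east) — does not cross 180°.
Leg 2: -101.663° → +27.633°, shortest Δλ = 129.296° (east) — does not cross 180°.
Leg 3: +27.633° → +155.594°, shortest Δλ = 127.961° (east) — does not cross 180°.
Leg 4: +155.594° → +161.030°, shortest Δλ = 5.436° (east) — does not cross 180°.
Leg 5: +161.030° → +21.599°, shortest Δλ = -139.431° (west) — does not cross 180°.
Leg 6: +21.599° → -17.642°, shortest Δλ = -39.241° (west) — does not cross 180°.
Total crossings: 0.

0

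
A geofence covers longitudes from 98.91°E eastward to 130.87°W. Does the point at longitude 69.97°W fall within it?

Band width going east from +98.91° to -130.87°: ((-130.87 − 98.91) mod 360) = 130.22°.
Offset of -69.97° east of the west edge: ((-69.97 − 98.91) mod 360) = 191.12°.
191.12° > 130.22° ⇒ outside.

No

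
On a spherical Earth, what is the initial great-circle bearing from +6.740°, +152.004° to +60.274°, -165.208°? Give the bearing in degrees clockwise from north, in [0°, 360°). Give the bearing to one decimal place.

22.3°

Δλ = -165.208 − 152.004 = -317.212°; wrapped into (−180°, 180°]: 42.788°.
θ = atan2( sin Δλ · cos φ₂ , cos φ₁ · sin φ₂ − sin φ₁ · cos φ₂ · cos Δλ )
  = atan2(0.33683, 0.81970) = 22.339° → normalised to [0°, 360°): 22.339°.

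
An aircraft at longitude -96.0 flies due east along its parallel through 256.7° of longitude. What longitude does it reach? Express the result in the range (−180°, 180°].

Start at -96.0°; shift +256.7° → +160.7°.
+160.7° already lies in (−180°, 180°].

+160.7°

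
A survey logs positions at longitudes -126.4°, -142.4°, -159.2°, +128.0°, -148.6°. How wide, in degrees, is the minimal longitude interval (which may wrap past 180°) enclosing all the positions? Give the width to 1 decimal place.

Sort the longitudes: -159.2°, -148.6°, -142.4°, -126.4°, +128.0°.
Eastward gaps between consecutive values (wrapping around): 10.6°, 6.2°, 16.0°, 254.4°, 72.8°.
Largest gap = 254.4° ⇒ minimal covering band is its complement: 360° − 254.4° = 105.6°.
Band runs from +128.0° eastward to -126.4°, crossing the antimeridian.

105.6°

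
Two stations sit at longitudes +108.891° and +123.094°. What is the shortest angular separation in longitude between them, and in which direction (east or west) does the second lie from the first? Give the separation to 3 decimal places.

14.203° east

Raw difference: 123.094 − 108.891 = 14.203°.
Normalise into (−180°, 180°]: 14.203° stays 14.203°.
Positive ⇒ the second point lies to the east; separation 14.203°.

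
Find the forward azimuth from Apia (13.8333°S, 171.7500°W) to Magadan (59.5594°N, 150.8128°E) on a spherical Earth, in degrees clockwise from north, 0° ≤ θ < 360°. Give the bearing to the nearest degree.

342°

Δλ = 150.8128 − -171.7500 = 322.5628°; wrapped into (−180°, 180°]: -37.4372°.
θ = atan2( sin Δλ · cos φ₂ , cos φ₁ · sin φ₂ − sin φ₁ · cos φ₂ · cos Δλ )
  = atan2(-0.30799, 0.93333) = -18.262° → normalised to [0°, 360°): 341.738°.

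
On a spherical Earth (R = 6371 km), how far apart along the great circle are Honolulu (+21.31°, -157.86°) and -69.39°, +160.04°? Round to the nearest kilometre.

10625 km

Δλ = 160.04 − -157.86 = 317.90°; wrapped into (−180°, 180°]: -42.10°.
Δφ = -69.39 − 21.31 = -90.70°.
a = sin²(Δφ/2) + cos φ₁ · cos φ₂ · sin²(Δλ/2) = 0.548416.
c = 2·atan2(√a, √(1−a)) = 1.66778 rad → d = 6371·c ≈ 10625.43 km.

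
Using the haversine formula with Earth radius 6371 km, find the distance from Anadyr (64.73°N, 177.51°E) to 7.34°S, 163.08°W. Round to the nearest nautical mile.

4414 nmi

Δλ = -163.08 − 177.51 = -340.59°; wrapped into (−180°, 180°]: 19.41°.
Δφ = -7.34 − 64.73 = -72.07°.
a = sin²(Δφ/2) + cos φ₁ · cos φ₂ · sin²(Δλ/2) = 0.358104.
c = 2·atan2(√a, √(1−a)) = 1.28305 rad → d = 6371·c ≈ 8174.31 km ≈ 4413.78 nmi.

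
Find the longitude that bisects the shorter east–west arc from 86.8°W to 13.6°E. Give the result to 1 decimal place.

Signed shortest Δλ from -86.8° to +13.6° is +100.4°.
Midpoint longitude = -86.8° + (+100.4°)/2 = -86.8° + 50.2° = -36.6°.

36.6°W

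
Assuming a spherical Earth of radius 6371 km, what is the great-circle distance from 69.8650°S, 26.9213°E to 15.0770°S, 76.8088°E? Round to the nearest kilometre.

Δλ = 76.8088 − 26.9213 = 49.8875°.
Δφ = -15.0770 − -69.8650 = 54.7880°.
a = sin²(Δφ/2) + cos φ₁ · cos φ₂ · sin²(Δλ/2) = 0.270814.
c = 2·atan2(√a, √(1−a)) = 1.09463 rad → d = 6371·c ≈ 6973.92 km.

6974 km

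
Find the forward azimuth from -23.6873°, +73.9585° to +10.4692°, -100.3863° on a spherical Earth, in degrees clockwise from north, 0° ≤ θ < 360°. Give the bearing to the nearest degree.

Δλ = -100.3863 − 73.9585 = -174.3448°.
θ = atan2( sin Δλ · cos φ₂ , cos φ₁ · sin φ₂ − sin φ₁ · cos φ₂ · cos Δλ )
  = atan2(-0.09690, -0.22674) = -156.859° → normalised to [0°, 360°): 203.141°.

203°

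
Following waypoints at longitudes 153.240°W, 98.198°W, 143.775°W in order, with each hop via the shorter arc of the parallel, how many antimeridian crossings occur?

Leg 1: -153.240° → -98.198°, shortest Δλ = 55.042° (east) — does not cross 180°.
Leg 2: -98.198° → -143.775°, shortest Δλ = -45.577° (west) — does not cross 180°.
Total crossings: 0.

0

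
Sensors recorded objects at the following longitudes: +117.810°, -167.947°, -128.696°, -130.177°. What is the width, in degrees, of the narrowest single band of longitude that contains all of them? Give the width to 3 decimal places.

Sort the longitudes: -167.947°, -130.177°, -128.696°, +117.810°.
Eastward gaps between consecutive values (wrapping around): 37.770°, 1.481°, 246.506°, 74.243°.
Largest gap = 246.506° ⇒ minimal covering band is its complement: 360° − 246.506° = 113.494°.
Band runs from +117.810° eastward to -128.696°, crossing the antimeridian.

113.494°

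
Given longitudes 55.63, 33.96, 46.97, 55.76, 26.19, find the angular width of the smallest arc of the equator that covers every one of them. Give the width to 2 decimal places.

Sort the longitudes: +26.19°, +33.96°, +46.97°, +55.63°, +55.76°.
Eastward gaps between consecutive values (wrapping around): 7.77°, 13.01°, 8.66°, 0.13°, 330.43°.
Largest gap = 330.43° ⇒ minimal covering band is its complement: 360° − 330.43° = 29.57°.
Band runs from +26.19° eastward to +55.76°.

29.57°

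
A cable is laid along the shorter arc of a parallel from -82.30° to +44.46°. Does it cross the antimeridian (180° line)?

No

Signed shortest Δλ = ((44.46 − -82.30 + 180) mod 360) − 180 = 126.76°.
Going east by 126.76° from -82.30° reaches +44.46° without touching 180°.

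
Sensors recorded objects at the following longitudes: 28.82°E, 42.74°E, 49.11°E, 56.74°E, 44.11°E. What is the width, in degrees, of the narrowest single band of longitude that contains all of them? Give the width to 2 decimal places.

27.92°

Sort the longitudes: +28.82°, +42.74°, +44.11°, +49.11°, +56.74°.
Eastward gaps between consecutive values (wrapping around): 13.92°, 1.37°, 5.00°, 7.63°, 332.08°.
Largest gap = 332.08° ⇒ minimal covering band is its complement: 360° − 332.08° = 27.92°.
Band runs from +28.82° eastward to +56.74°.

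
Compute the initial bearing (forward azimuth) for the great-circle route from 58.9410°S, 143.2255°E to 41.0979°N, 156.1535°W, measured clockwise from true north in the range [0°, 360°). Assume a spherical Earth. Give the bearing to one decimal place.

45.0°

Δλ = -156.1535 − 143.2255 = -299.3790°; wrapped into (−180°, 180°]: 60.6210°.
θ = atan2( sin Δλ · cos φ₂ , cos φ₁ · sin φ₂ − sin φ₁ · cos φ₂ · cos Δλ )
  = atan2(0.65667, 0.65584) = 45.036° → normalised to [0°, 360°): 45.036°.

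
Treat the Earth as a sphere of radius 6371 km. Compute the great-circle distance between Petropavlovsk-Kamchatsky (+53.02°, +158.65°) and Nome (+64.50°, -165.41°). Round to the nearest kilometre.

Δλ = -165.41 − 158.65 = -324.06°; wrapped into (−180°, 180°]: 35.94°.
Δφ = 64.50 − 53.02 = 11.48°.
a = sin²(Δφ/2) + cos φ₁ · cos φ₂ · sin²(Δλ/2) = 0.034652.
c = 2·atan2(√a, √(1−a)) = 0.37449 rad → d = 6371·c ≈ 2385.86 km.

2386 km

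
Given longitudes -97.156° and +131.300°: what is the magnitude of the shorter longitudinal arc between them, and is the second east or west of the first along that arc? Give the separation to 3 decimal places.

131.544° west

Raw difference: 131.300 − -97.156 = 228.456°.
Normalise into (−180°, 180°]: 228.456° − 360° = -131.544°.
Negative ⇒ the second point lies to the west; separation 131.544°.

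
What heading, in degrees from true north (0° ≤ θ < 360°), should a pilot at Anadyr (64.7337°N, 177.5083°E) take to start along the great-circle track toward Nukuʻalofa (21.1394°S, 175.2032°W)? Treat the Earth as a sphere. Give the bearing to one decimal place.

Δλ = -175.2032 − 177.5083 = -352.7115°; wrapped into (−180°, 180°]: 7.2885°.
θ = atan2( sin Δλ · cos φ₂ , cos φ₁ · sin φ₂ − sin φ₁ · cos φ₂ · cos Δλ )
  = atan2(0.11833, -0.99059) = 173.188° → normalised to [0°, 360°): 173.188°.

173.2°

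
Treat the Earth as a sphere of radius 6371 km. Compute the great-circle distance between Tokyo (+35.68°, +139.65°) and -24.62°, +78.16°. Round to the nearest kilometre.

9309 km

Δλ = 78.16 − 139.65 = -61.49°.
Δφ = -24.62 − 35.68 = -60.30°.
a = sin²(Δφ/2) + cos φ₁ · cos φ₂ · sin²(Δλ/2) = 0.445258.
c = 2·atan2(√a, √(1−a)) = 1.46109 rad → d = 6371·c ≈ 9308.62 km.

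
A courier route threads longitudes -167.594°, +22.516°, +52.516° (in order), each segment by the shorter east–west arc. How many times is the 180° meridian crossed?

1

Leg 1: -167.594° → +22.516°, shortest Δλ = -169.89° (west) — crosses 180°.
Leg 2: +22.516° → +52.516°, shortest Δλ = 30.0° (east) — does not cross 180°.
Total crossings: 1.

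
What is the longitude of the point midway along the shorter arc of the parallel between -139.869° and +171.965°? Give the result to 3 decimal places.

Signed shortest Δλ from -139.869° to +171.965° is -48.166°.
Midpoint longitude = -139.869° + (-48.166°)/2 = -139.869° − 24.083° = -163.952°.
(The naïve average (-139.869 + +171.965)/2 = 16.048° is on the wrong side of the globe.)

-163.952°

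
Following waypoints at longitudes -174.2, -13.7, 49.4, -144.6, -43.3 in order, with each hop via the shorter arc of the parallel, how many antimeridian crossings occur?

Leg 1: -174.2° → -13.7°, shortest Δλ = 160.5° (east) — does not cross 180°.
Leg 2: -13.7° → +49.4°, shortest Δλ = 63.1° (east) — does not cross 180°.
Leg 3: +49.4° → -144.6°, shortest Δλ = 166.0° (east) — crosses 180°.
Leg 4: -144.6° → -43.3°, shortest Δλ = 101.3° (east) — does not cross 180°.
Total crossings: 1.

1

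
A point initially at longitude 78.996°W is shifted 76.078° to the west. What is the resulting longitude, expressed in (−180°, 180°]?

Start at -78.996°; shift −76.078° → -155.074°.
-155.074° already lies in (−180°, 180°].

155.074°W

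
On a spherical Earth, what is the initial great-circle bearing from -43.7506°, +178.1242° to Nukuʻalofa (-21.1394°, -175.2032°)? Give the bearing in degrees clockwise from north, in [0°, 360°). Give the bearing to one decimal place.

15.9°

Δλ = -175.2032 − 178.1242 = -353.3274°; wrapped into (−180°, 180°]: 6.6726°.
θ = atan2( sin Δλ · cos φ₂ , cos φ₁ · sin φ₂ − sin φ₁ · cos φ₂ · cos Δλ )
  = atan2(0.10838, 0.38011) = 15.914° → normalised to [0°, 360°): 15.914°.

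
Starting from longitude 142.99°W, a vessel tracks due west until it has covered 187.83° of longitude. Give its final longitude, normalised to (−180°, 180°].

Start at -142.99°; shift −187.83° → -330.82°.
-330.82° lies outside (−180°, 180°]; add 360° → +29.18°.

29.18°E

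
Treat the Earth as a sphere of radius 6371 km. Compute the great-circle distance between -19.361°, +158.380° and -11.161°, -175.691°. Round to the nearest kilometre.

Δλ = -175.691 − 158.380 = -334.071°; wrapped into (−180°, 180°]: 25.929°.
Δφ = -11.161 − -19.361 = 8.200°.
a = sin²(Δφ/2) + cos φ₁ · cos φ₂ · sin²(Δλ/2) = 0.051699.
c = 2·atan2(√a, √(1−a)) = 0.45876 rad → d = 6371·c ≈ 2922.77 km.

2923 km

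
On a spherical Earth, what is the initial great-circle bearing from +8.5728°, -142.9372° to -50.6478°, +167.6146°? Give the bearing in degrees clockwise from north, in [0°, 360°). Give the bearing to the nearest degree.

Δλ = 167.6146 − -142.9372 = 310.5518°; wrapped into (−180°, 180°]: -49.4482°.
θ = atan2( sin Δλ · cos φ₂ , cos φ₁ · sin φ₂ − sin φ₁ · cos φ₂ · cos Δλ )
  = atan2(-0.48179, -0.82607) = -149.748° → normalised to [0°, 360°): 210.252°.

210°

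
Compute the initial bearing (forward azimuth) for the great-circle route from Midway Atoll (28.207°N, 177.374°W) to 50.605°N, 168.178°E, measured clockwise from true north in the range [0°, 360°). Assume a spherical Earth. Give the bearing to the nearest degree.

338°

Δλ = 168.178 − -177.374 = 345.552°; wrapped into (−180°, 180°]: -14.448°.
θ = atan2( sin Δλ · cos φ₂ , cos φ₁ · sin φ₂ − sin φ₁ · cos φ₂ · cos Δλ )
  = atan2(-0.15835, 0.39053) = -22.071° → normalised to [0°, 360°): 337.929°.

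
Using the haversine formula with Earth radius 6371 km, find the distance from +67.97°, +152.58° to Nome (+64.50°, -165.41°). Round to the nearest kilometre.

Δλ = -165.41 − 152.58 = -317.99°; wrapped into (−180°, 180°]: 42.01°.
Δφ = 64.50 − 67.97 = -3.47°.
a = sin²(Δφ/2) + cos φ₁ · cos φ₂ · sin²(Δλ/2) = 0.021665.
c = 2·atan2(√a, √(1−a)) = 0.29545 rad → d = 6371·c ≈ 1882.33 km.

1882 km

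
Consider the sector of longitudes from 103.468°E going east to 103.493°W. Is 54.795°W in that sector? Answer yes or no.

No

Band width going east from +103.468° to -103.493°: ((-103.493 − 103.468) mod 360) = 153.039°.
Offset of -54.795° east of the west edge: ((-54.795 − 103.468) mod 360) = 201.737°.
201.737° > 153.039° ⇒ outside.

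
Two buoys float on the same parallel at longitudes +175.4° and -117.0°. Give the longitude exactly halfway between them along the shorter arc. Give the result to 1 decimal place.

Signed shortest Δλ from +175.4° to -117.0° is +67.6°.
Midpoint longitude = +175.4° + (+67.6°)/2 = +175.4° + 33.8° = +209.2°.
Normalise into (−180°, 180°]: -150.8°.
(The naïve average (+175.4 + -117.0)/2 = 29.2° is on the wrong side of the globe.)

-150.8°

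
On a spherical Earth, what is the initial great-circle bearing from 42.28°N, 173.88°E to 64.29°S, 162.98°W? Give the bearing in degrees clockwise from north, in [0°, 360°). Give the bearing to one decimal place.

Δλ = -162.98 − 173.88 = -336.86°; wrapped into (−180°, 180°]: 23.14°.
θ = atan2( sin Δλ · cos φ₂ , cos φ₁ · sin φ₂ − sin φ₁ · cos φ₂ · cos Δλ )
  = atan2(0.17048, -0.93499) = 169.667° → normalised to [0°, 360°): 169.667°.

169.7°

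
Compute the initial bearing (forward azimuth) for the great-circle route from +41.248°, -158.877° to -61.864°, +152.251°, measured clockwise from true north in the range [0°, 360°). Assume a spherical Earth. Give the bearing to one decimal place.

202.3°

Δλ = 152.251 − -158.877 = 311.128°; wrapped into (−180°, 180°]: -48.872°.
θ = atan2( sin Δλ · cos φ₂ , cos φ₁ · sin φ₂ − sin φ₁ · cos φ₂ · cos Δλ )
  = atan2(-0.35520, -0.86752) = -157.733° → normalised to [0°, 360°): 202.267°.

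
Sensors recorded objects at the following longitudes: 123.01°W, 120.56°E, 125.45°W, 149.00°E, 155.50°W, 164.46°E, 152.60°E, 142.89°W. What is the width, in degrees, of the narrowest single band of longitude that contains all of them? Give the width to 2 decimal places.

116.43°

Sort the longitudes: -155.50°, -142.89°, -125.45°, -123.01°, +120.56°, +149.00°, +152.60°, +164.46°.
Eastward gaps between consecutive values (wrapping around): 12.61°, 17.44°, 2.44°, 243.57°, 28.44°, 3.60°, 11.86°, 40.04°.
Largest gap = 243.57° ⇒ minimal covering band is its complement: 360° − 243.57° = 116.43°.
Band runs from +120.56° eastward to -123.01°, crossing the antimeridian.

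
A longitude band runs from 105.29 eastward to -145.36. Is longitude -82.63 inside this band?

Band width going east from +105.29° to -145.36°: ((-145.36 − 105.29) mod 360) = 109.35°.
Offset of -82.63° east of the west edge: ((-82.63 − 105.29) mod 360) = 172.08°.
172.08° > 109.35° ⇒ outside.

No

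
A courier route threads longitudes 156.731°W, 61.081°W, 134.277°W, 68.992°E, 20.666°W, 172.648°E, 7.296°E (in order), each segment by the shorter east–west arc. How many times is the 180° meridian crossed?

2

Leg 1: -156.731° → -61.081°, shortest Δλ = 95.65° (east) — does not cross 180°.
Leg 2: -61.081° → -134.277°, shortest Δλ = -73.196° (west) — does not cross 180°.
Leg 3: -134.277° → +68.992°, shortest Δλ = -156.731° (west) — crosses 180°.
Leg 4: +68.992° → -20.666°, shortest Δλ = -89.658° (west) — does not cross 180°.
Leg 5: -20.666° → +172.648°, shortest Δλ = -166.686° (west) — crosses 180°.
Leg 6: +172.648° → +7.296°, shortest Δλ = -165.352° (west) — does not cross 180°.
Total crossings: 2.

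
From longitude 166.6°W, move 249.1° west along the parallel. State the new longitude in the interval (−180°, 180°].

55.7°W

Start at -166.6°; shift −249.1° → -415.7°.
-415.7° lies outside (−180°, 180°]; add 360° → -55.7°.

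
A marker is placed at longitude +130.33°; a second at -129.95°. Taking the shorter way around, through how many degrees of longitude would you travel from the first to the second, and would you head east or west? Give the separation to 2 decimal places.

Raw difference: -129.95 − 130.33 = -260.28°.
Normalise into (−180°, 180°]: -260.28° + 360° = 99.72°.
Positive ⇒ the second point lies to the east; separation 99.72°.

99.72° east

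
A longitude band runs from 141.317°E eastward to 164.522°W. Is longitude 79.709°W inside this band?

No

Band width going east from +141.317° to -164.522°: ((-164.522 − 141.317) mod 360) = 54.161°.
Offset of -79.709° east of the west edge: ((-79.709 − 141.317) mod 360) = 138.974°.
138.974° > 54.161° ⇒ outside.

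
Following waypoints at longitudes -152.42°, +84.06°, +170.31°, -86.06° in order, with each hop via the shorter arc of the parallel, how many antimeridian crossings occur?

Leg 1: -152.42° → +84.06°, shortest Δλ = -123.52° (west) — crosses 180°.
Leg 2: +84.06° → +170.31°, shortest Δλ = 86.25° (east) — does not cross 180°.
Leg 3: +170.31° → -86.06°, shortest Δλ = 103.63° (east) — crosses 180°.
Total crossings: 2.

2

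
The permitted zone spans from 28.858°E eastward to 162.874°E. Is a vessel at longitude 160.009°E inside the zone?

Yes

Band width going east from +28.858° to +162.874°: ((162.874 − 28.858) mod 360) = 134.016°.
Offset of +160.009° east of the west edge: ((160.009 − 28.858) mod 360) = 131.151°.
131.151° ≤ 134.016° ⇒ inside.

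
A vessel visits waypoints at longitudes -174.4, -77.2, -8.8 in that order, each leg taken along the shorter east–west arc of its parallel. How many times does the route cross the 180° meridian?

0

Leg 1: -174.4° → -77.2°, shortest Δλ = 97.2° (east) — does not cross 180°.
Leg 2: -77.2° → -8.8°, shortest Δλ = 68.4° (east) — does not cross 180°.
Total crossings: 0.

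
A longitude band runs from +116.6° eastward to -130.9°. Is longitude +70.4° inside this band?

No

Band width going east from +116.6° to -130.9°: ((-130.9 − 116.6) mod 360) = 112.5°.
Offset of +70.4° east of the west edge: ((70.4 − 116.6) mod 360) = 313.8°.
313.8° > 112.5° ⇒ outside.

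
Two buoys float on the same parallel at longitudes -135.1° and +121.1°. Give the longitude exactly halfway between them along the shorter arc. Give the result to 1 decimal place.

+173.0°

Signed shortest Δλ from -135.1° to +121.1° is -103.8°.
Midpoint longitude = -135.1° + (-103.8°)/2 = -135.1° − 51.9° = -187.0°.
Normalise into (−180°, 180°]: +173.0°.
(The naïve average (-135.1 + +121.1)/2 = -7.0° is on the wrong side of the globe.)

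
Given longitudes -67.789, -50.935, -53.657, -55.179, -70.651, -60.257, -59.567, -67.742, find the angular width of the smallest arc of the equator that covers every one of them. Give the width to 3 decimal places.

Sort the longitudes: -70.651°, -67.789°, -67.742°, -60.257°, -59.567°, -55.179°, -53.657°, -50.935°.
Eastward gaps between consecutive values (wrapping around): 2.862°, 0.047°, 7.485°, 0.690°, 4.388°, 1.522°, 2.722°, 340.284°.
Largest gap = 340.284° ⇒ minimal covering band is its complement: 360° − 340.284° = 19.716°.
Band runs from -70.651° eastward to -50.935°.

19.716°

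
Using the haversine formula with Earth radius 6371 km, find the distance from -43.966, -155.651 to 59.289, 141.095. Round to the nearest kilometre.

12850 km

Δλ = 141.095 − -155.651 = 296.746°; wrapped into (−180°, 180°]: -63.254°.
Δφ = 59.289 − -43.966 = 103.255°.
a = sin²(Δφ/2) + cos φ₁ · cos φ₂ · sin²(Δλ/2) = 0.715721.
c = 2·atan2(√a, √(1−a)) = 2.01689 rad → d = 6371·c ≈ 12849.59 km.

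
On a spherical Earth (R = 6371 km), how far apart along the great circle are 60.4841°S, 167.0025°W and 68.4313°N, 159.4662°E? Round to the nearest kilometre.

Δλ = 159.4662 − -167.0025 = 326.4687°; wrapped into (−180°, 180°]: -33.5313°.
Δφ = 68.4313 − -60.4841 = 128.9154°.
a = sin²(Δφ/2) + cos φ₁ · cos φ₂ · sin²(Δλ/2) = 0.829156.
c = 2·atan2(√a, √(1−a)) = 2.28937 rad → d = 6371·c ≈ 14585.58 km.

14586 km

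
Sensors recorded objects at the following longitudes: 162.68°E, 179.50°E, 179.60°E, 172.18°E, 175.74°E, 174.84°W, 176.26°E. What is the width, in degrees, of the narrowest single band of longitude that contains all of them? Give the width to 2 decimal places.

Sort the longitudes: -174.84°, +162.68°, +172.18°, +175.74°, +176.26°, +179.50°, +179.60°.
Eastward gaps between consecutive values (wrapping around): 337.52°, 9.50°, 3.56°, 0.52°, 3.24°, 0.10°, 5.56°.
Largest gap = 337.52° ⇒ minimal covering band is its complement: 360° − 337.52° = 22.48°.
Band runs from +162.68° eastward to -174.84°, crossing the antimeridian.

22.48°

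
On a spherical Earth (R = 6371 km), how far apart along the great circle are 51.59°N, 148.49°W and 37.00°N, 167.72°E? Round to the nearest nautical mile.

2037 nmi

Δλ = 167.72 − -148.49 = 316.21°; wrapped into (−180°, 180°]: -43.79°.
Δφ = 37.00 − 51.59 = -14.59°.
a = sin²(Δφ/2) + cos φ₁ · cos φ₂ · sin²(Δλ/2) = 0.085122.
c = 2·atan2(√a, √(1−a)) = 0.59213 rad → d = 6371·c ≈ 3772.43 km ≈ 2036.95 nmi.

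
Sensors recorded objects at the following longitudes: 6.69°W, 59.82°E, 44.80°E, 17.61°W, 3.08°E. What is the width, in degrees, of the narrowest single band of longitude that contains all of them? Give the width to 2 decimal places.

Sort the longitudes: -17.61°, -6.69°, +3.08°, +44.80°, +59.82°.
Eastward gaps between consecutive values (wrapping around): 10.92°, 9.77°, 41.72°, 15.02°, 282.57°.
Largest gap = 282.57° ⇒ minimal covering band is its complement: 360° − 282.57° = 77.43°.
Band runs from -17.61° eastward to +59.82°.

77.43°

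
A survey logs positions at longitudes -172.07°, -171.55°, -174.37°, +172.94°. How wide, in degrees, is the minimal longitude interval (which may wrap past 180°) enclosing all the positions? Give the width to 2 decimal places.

15.51°

Sort the longitudes: -174.37°, -172.07°, -171.55°, +172.94°.
Eastward gaps between consecutive values (wrapping around): 2.30°, 0.52°, 344.49°, 12.69°.
Largest gap = 344.49° ⇒ minimal covering band is its complement: 360° − 344.49° = 15.51°.
Band runs from +172.94° eastward to -171.55°, crossing the antimeridian.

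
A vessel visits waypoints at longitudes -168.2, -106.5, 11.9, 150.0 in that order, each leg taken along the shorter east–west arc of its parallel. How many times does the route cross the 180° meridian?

0

Leg 1: -168.2° → -106.5°, shortest Δλ = 61.7° (east) — does not cross 180°.
Leg 2: -106.5° → +11.9°, shortest Δλ = 118.4° (east) — does not cross 180°.
Leg 3: +11.9° → +150.0°, shortest Δλ = 138.1° (east) — does not cross 180°.
Total crossings: 0.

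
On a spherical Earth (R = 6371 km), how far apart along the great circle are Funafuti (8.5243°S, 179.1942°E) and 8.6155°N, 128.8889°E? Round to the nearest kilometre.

Δλ = 128.8889 − 179.1942 = -50.3053°.
Δφ = 8.6155 − -8.5243 = 17.1398°.
a = sin²(Δφ/2) + cos φ₁ · cos φ₂ · sin²(Δλ/2) = 0.198846.
c = 2·atan2(√a, √(1−a)) = 0.92441 rad → d = 6371·c ≈ 5889.39 km.

5889 km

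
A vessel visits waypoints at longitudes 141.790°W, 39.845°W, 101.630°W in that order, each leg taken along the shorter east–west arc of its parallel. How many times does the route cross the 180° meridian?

Leg 1: -141.790° → -39.845°, shortest Δλ = 101.945° (east) — does not cross 180°.
Leg 2: -39.845° → -101.630°, shortest Δλ = -61.785° (west) — does not cross 180°.
Total crossings: 0.

0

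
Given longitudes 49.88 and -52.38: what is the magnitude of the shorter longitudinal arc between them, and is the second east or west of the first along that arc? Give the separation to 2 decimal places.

102.26° west

Raw difference: -52.38 − 49.88 = -102.26°.
Normalise into (−180°, 180°]: -102.26° stays -102.26°.
Negative ⇒ the second point lies to the west; separation 102.26°.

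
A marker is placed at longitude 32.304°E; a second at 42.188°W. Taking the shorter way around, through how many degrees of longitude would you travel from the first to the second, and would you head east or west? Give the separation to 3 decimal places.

74.492° west

Raw difference: -42.188 − 32.304 = -74.492°.
Normalise into (−180°, 180°]: -74.492° stays -74.492°.
Negative ⇒ the second point lies to the west; separation 74.492°.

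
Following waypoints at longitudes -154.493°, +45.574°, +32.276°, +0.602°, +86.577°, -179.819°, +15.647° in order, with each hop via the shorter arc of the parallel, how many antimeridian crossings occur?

Leg 1: -154.493° → +45.574°, shortest Δλ = -159.933° (west) — crosses 180°.
Leg 2: +45.574° → +32.276°, shortest Δλ = -13.298° (west) — does not cross 180°.
Leg 3: +32.276° → +0.602°, shortest Δλ = -31.674° (west) — does not cross 180°.
Leg 4: +0.602° → +86.577°, shortest Δλ = 85.975° (east) — does not cross 180°.
Leg 5: +86.577° → -179.819°, shortest Δλ = 93.604° (east) — crosses 180°.
Leg 6: -179.819° → +15.647°, shortest Δλ = -164.534° (west) — crosses 180°.
Total crossings: 3.

3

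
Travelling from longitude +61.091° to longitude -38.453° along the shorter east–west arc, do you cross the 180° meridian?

No

Signed shortest Δλ = ((-38.453 − 61.091 + 180) mod 360) − 180 = -99.544°.
Going west by 99.544° from +61.091° reaches -38.453° without touching 180°.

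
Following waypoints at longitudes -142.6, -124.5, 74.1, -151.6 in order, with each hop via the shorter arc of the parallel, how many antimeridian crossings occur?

Leg 1: -142.6° → -124.5°, shortest Δλ = 18.1° (east) — does not cross 180°.
Leg 2: -124.5° → +74.1°, shortest Δλ = -161.4° (west) — crosses 180°.
Leg 3: +74.1° → -151.6°, shortest Δλ = 134.3° (east) — crosses 180°.
Total crossings: 2.

2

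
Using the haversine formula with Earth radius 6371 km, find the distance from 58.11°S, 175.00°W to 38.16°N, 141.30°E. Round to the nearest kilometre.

11449 km

Δλ = 141.30 − -175.00 = 316.30°; wrapped into (−180°, 180°]: -43.70°.
Δφ = 38.16 − -58.11 = 96.27°.
a = sin²(Δφ/2) + cos φ₁ · cos φ₂ · sin²(Δλ/2) = 0.612145.
c = 2·atan2(√a, √(1−a)) = 1.79701 rad → d = 6371·c ≈ 11448.76 km.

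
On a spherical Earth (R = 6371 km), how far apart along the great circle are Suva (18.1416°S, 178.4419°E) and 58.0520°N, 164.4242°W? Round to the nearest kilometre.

8618 km

Δλ = -164.4242 − 178.4419 = -342.8661°; wrapped into (−180°, 180°]: 17.1339°.
Δφ = 58.0520 − -18.1416 = 76.1936°.
a = sin²(Δφ/2) + cos φ₁ · cos φ₂ · sin²(Δλ/2) = 0.391837.
c = 2·atan2(√a, √(1−a)) = 1.35275 rad → d = 6371·c ≈ 8618.35 km.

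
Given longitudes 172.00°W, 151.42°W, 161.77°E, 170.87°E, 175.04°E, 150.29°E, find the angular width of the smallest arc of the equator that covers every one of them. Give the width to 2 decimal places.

Sort the longitudes: -172.00°, -151.42°, +150.29°, +161.77°, +170.87°, +175.04°.
Eastward gaps between consecutive values (wrapping around): 20.58°, 301.71°, 11.48°, 9.10°, 4.17°, 12.96°.
Largest gap = 301.71° ⇒ minimal covering band is its complement: 360° − 301.71° = 58.29°.
Band runs from +150.29° eastward to -151.42°, crossing the antimeridian.

58.29°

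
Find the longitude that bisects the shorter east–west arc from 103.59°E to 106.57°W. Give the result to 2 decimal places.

178.51°E

Signed shortest Δλ from +103.59° to -106.57° is +149.84°.
Midpoint longitude = +103.59° + (+149.84°)/2 = +103.59° + 74.92° = +178.51°.
(The naïve average (+103.59 + -106.57)/2 = -1.49° is on the wrong side of the globe.)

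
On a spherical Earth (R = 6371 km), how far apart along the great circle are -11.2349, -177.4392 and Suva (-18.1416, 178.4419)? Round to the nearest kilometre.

Δλ = 178.4419 − -177.4392 = 355.8811°; wrapped into (−180°, 180°]: -4.1189°.
Δφ = -18.1416 − -11.2349 = -6.9067°.
a = sin²(Δφ/2) + cos φ₁ · cos φ₂ · sin²(Δλ/2) = 0.004832.
c = 2·atan2(√a, √(1−a)) = 0.13914 rad → d = 6371·c ≈ 886.45 km.

886 km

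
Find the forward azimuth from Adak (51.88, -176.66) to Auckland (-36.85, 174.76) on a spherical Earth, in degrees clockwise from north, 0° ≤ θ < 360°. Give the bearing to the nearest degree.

Δλ = 174.76 − -176.66 = 351.42°; wrapped into (−180°, 180°]: -8.58°.
θ = atan2( sin Δλ · cos φ₂ , cos φ₁ · sin φ₂ − sin φ₁ · cos φ₂ · cos Δλ )
  = atan2(-0.11938, -0.99271) = -173.143° → normalised to [0°, 360°): 186.857°.

187°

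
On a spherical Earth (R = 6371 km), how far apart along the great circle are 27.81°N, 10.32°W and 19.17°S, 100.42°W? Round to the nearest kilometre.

Δλ = -100.42 − -10.32 = -90.10°.
Δφ = -19.17 − 27.81 = -46.98°.
a = sin²(Δφ/2) + cos φ₁ · cos φ₂ · sin²(Δλ/2) = 0.577329.
c = 2·atan2(√a, √(1−a)) = 1.72608 rad → d = 6371·c ≈ 10996.84 km.

10997 km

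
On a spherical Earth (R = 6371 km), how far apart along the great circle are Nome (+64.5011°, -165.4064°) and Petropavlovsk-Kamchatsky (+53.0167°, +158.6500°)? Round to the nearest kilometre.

Δλ = 158.6500 − -165.4064 = 324.0564°; wrapped into (−180°, 180°]: -35.9436°.
Δφ = 53.0167 − 64.5011 = -11.4844°.
a = sin²(Δφ/2) + cos φ₁ · cos φ₂ · sin²(Δλ/2) = 0.034666.
c = 2·atan2(√a, √(1−a)) = 0.37456 rad → d = 6371·c ≈ 2386.33 km.

2386 km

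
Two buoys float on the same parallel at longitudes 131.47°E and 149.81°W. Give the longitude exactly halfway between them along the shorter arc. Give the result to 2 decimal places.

Signed shortest Δλ from +131.47° to -149.81° is +78.72°.
Midpoint longitude = +131.47° + (+78.72°)/2 = +131.47° + 39.36° = +170.83°.
(The naïve average (+131.47 + -149.81)/2 = -9.17° is on the wrong side of the globe.)

170.83°E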